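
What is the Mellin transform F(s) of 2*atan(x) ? -pi*sec(pi*s/2) /s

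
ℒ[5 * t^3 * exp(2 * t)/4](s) 15/(2 * (s - 2)^4)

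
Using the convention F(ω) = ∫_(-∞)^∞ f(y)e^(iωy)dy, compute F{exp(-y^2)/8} sqrt(pi)*exp(-ω^2/4)/8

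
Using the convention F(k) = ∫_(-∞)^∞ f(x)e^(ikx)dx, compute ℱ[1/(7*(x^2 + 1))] pi*exp(-Abs(k))/7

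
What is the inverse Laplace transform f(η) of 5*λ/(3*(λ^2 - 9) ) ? 5*cosh(3*η) /3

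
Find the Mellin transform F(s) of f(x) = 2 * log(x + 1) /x -2 * pi * csc(pi * s) /(s - 1) 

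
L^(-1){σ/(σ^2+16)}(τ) cos(4*τ)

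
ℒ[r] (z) z^(-2)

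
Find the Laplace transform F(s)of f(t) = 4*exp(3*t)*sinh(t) 4/((s - 3)^2 - 1)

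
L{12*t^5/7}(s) 1440/(7*s^6)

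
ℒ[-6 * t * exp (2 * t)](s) -6/ (s - 2) ^2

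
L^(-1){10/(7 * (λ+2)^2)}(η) 10 * η * exp(-2 * η)/7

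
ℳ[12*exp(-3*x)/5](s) 12*gamma(s)/(5*3^s)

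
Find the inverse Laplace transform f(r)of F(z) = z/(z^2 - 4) cosh(2*r)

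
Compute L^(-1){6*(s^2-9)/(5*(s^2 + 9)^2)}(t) 6*t*cos(3*t)/5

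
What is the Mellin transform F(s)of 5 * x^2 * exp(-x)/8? 5 * gamma(s + 2)/8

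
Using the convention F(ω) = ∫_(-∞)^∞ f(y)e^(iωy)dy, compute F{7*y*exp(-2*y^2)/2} 7*sqrt(2)*I*sqrt(pi)*ω*exp(-ω^2/8)/16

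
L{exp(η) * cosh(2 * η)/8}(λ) (λ - 1)/(8 * ((λ - 1)^2 - 4))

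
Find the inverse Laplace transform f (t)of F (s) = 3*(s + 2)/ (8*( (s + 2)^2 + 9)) 3*exp (-2*t)*cos (3*t)/8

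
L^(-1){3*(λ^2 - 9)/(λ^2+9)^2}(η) 3*η*cos(3*η)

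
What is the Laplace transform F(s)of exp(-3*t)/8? 1/(8*(s + 3))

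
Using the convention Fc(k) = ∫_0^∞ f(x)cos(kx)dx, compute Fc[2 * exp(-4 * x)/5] 8/(5 * (k^2 + 16))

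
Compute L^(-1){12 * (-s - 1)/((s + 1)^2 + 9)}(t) -12 * exp(-t) * cos(3 * t)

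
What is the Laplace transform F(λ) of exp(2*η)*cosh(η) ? (λ - 2) /((λ - 2) ^2-1) 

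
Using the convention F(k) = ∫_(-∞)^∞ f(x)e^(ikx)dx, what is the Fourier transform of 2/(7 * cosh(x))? 2 * pi/(7 * cosh(pi * k/2))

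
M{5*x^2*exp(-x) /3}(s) 5*gamma(s + 2) /3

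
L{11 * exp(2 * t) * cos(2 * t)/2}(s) 11 * (s - 2)/(2 * ((s - 2)^2+4))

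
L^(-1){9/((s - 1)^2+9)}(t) 3 * exp(t) * sin(3 * t)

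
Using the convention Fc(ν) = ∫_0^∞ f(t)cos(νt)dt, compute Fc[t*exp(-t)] (1 - ν^2)/(ν^2 + 1)^2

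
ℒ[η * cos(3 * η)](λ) (λ^2 - 9)/(λ^2 + 9)^2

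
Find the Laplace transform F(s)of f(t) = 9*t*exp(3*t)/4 9/(4*(s - 3)^2)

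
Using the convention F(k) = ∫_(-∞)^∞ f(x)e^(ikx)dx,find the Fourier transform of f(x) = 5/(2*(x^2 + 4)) 5*pi*exp(-2*Abs(k))/4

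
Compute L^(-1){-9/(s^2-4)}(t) -9*sinh(2*t)/2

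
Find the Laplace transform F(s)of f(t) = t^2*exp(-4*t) 2/(s + 4)^3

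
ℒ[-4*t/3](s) -4/(3*s^2)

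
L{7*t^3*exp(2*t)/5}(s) 42/(5*(s - 2)^4)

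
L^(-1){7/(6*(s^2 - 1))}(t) 7*sinh(t)/6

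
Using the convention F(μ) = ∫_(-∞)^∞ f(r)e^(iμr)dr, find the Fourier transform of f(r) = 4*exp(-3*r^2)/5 4*sqrt(3)*sqrt(pi)*exp(-μ^2/12)/15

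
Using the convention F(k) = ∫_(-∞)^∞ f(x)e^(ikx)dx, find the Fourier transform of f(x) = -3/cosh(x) -3*pi/cosh(pi*k/2)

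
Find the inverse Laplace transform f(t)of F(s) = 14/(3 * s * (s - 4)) 7 * exp(2 * t) * sinh(2 * t)/3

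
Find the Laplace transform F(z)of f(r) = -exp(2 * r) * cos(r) (2 - z)/((z - 2)^2 + 1)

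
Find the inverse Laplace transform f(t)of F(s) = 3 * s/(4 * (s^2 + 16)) 3 * cos(4 * t)/4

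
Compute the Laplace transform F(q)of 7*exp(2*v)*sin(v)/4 7/(4*((q - 2)^2 + 1))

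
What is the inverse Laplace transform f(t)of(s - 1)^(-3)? t^2*exp(t)/2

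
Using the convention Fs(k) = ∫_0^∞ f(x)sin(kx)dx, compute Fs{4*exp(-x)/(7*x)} 4*atan(k)/7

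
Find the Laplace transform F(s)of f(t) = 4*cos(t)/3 4*s/(3*(s^2 + 1))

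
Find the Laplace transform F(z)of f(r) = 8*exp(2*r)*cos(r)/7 8*(z - 2)/(7*((z - 2)^2 + 1))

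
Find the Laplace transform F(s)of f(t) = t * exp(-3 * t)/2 1/(2 * (s + 3)^2)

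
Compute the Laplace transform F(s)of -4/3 -4/(3*s)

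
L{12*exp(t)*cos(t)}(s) 12*(s - 1)/((s - 1)^2+1)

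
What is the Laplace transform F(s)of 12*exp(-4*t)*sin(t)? 12/((s + 4)^2 + 1)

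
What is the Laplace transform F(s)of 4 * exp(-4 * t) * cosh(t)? 4 * (s + 4)/((s + 4)^2-1)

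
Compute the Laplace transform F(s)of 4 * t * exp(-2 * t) 4/(s + 2)^2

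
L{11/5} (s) 11/ (5*s)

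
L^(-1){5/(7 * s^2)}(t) 5 * t/7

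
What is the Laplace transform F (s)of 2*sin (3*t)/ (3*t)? 2*atan (3/s)/3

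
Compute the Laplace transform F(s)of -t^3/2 -3/s^4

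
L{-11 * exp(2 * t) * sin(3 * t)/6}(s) -11/(2 * (s - 2)^2 + 18)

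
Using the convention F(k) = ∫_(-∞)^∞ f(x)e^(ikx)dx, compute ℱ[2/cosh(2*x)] pi/cosh(pi*k/4)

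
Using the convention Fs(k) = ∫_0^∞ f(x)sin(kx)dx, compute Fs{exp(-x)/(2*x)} atan(k)/2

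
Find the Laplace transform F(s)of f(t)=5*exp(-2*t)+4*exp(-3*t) 5/(s+2)+4/(s+3)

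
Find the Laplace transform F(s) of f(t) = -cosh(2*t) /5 -s/(5*s^2 - 20) 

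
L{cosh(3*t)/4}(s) s/(4*(s^2 - 9))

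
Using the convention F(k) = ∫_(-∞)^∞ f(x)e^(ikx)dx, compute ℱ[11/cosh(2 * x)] 11 * pi/(2 * cosh(pi * k/4))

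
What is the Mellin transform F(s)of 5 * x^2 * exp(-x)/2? 5 * gamma(s+2)/2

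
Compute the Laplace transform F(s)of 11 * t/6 11/(6 * s^2)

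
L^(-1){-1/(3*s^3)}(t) -t^2/6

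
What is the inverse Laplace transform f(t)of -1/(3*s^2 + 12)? -sin(2*t)/6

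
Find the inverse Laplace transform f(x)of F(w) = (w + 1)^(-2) x*exp(-x)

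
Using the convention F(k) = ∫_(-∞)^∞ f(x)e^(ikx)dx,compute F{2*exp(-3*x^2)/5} 2*sqrt(3)*sqrt(pi)*exp(-k^2/12)/15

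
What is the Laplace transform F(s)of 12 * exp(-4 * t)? 12/(s + 4)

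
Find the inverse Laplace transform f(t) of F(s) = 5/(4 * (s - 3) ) 5 * exp(3 * t) /4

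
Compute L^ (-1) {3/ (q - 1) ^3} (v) 3*v^2*exp (v) /2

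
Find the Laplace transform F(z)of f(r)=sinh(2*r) 2/(z^2 - 4)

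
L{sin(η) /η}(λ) atan(1/λ) 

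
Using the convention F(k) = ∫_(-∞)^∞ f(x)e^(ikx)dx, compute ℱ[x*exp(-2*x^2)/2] sqrt(2)*I*sqrt(pi)*k*exp(-k^2/8)/16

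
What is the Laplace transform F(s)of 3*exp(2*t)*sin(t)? 3/((s - 2)^2 + 1)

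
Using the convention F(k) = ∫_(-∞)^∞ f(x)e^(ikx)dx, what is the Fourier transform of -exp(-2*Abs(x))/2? -2/(k^2 + 4)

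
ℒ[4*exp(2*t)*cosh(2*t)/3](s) 4*(s - 2)/(3*s*(s - 4))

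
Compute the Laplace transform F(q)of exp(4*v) 1/(q - 4)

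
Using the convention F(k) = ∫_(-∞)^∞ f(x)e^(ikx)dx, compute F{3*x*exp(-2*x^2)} 3*sqrt(2)*I*sqrt(pi)*k*exp(-k^2/8)/8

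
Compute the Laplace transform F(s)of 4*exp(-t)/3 4/(3*(s + 1))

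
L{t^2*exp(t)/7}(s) 2/(7*(s - 1)^3)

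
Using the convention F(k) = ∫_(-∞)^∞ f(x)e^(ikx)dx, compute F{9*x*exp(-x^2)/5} 9*I*sqrt(pi)*k*exp(-k^2/4)/10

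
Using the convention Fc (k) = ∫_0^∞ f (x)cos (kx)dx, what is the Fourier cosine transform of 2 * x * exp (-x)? 2 * (1 - k^2)/ (k^2 + 1)^2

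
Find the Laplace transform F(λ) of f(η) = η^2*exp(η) 2/(λ - 1) ^3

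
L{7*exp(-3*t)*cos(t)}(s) 7*(s+3)/((s+3)^2+1)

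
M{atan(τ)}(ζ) -pi*sec(pi*ζ/2)/(2*ζ)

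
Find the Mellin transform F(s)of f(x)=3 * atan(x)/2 -3 * pi * sec(pi * s/2)/(4 * s)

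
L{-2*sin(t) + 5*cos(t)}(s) 5*s/(s^2 + 1) - 2/(s^2 + 1)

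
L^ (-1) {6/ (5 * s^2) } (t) 6 * t/5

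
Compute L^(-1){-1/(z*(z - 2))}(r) -exp(r)*sinh(r)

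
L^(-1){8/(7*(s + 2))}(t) 8*exp(-2*t)/7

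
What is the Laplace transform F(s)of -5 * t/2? -5/(2 * s^2)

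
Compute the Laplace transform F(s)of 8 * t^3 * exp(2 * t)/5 48/(5 * (s - 2)^4)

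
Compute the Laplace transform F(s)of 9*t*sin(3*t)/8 27*s/(4*(s^2 + 9)^2)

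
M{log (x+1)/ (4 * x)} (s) -pi * csc (pi * s)/ (4 * s - 4)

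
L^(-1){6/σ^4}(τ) τ^3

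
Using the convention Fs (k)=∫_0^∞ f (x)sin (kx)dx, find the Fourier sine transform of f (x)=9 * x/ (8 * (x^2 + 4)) 9 * pi * exp (-2 * k)/16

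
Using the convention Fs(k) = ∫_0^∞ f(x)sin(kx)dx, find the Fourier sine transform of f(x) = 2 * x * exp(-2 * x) 8 * k/(k^2 + 4)^2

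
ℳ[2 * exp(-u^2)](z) gamma(z/2)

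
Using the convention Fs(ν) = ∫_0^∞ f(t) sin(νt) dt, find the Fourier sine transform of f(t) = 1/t pi/2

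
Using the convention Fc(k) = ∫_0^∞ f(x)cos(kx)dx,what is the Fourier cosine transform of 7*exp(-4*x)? 28/(k^2+16)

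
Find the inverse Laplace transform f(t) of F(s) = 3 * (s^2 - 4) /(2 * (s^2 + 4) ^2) 3 * t * cos(2 * t) /2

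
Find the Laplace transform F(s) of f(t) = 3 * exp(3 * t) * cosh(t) 3 * (s - 3) /((s - 3) ^2-1) 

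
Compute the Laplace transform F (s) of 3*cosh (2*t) 3*s/ (s^2-4) 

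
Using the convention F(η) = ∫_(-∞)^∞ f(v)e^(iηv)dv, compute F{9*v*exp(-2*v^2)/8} 9*sqrt(2)*I*sqrt(pi)*η*exp(-η^2/8)/64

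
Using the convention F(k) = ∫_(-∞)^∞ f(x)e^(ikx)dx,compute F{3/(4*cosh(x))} 3*pi/(4*cosh(pi*k/2))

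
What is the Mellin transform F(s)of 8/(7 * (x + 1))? 8 * pi * csc(pi * s)/7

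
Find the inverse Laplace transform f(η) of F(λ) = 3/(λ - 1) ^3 3 * η^2 * exp(η) /2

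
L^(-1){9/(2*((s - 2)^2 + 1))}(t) 9*exp(2*t)*sin(t)/2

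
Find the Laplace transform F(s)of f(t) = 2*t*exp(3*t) 2/(s - 3)^2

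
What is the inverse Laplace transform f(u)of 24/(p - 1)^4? 4*u^3*exp(u)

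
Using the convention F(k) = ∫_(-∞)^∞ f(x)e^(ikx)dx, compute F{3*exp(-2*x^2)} 3*sqrt(2)*sqrt(pi)*exp(-k^2/8)/2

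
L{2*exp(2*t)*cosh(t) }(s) 2*(s - 2) /((s - 2) ^2-1) 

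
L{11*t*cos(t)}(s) 11*(s^2 - 1)/(s^2 + 1)^2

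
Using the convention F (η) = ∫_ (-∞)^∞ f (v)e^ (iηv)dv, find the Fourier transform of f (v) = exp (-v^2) sqrt (pi)*exp (-η^2/4)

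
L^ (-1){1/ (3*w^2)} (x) x/3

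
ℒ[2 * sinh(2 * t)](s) 4/(s^2-4) 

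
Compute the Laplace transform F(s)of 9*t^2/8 9/(4*s^3)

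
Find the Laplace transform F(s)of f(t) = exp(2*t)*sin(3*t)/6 1/(2*((s - 2)^2+9))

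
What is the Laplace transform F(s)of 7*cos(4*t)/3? 7*s/(3*(s^2 + 16))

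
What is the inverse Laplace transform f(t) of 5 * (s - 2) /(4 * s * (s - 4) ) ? 5 * exp(2 * t) * cosh(2 * t) /4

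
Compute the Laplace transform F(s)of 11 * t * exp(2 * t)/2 11/(2 * (s - 2)^2)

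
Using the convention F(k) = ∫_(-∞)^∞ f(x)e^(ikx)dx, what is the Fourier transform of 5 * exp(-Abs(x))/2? 5/(k^2 + 1)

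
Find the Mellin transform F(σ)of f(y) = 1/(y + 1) pi*csc(pi*σ)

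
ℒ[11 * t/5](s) 11/(5 * s^2)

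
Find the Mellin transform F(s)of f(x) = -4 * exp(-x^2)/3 -2 * gamma(s/2)/3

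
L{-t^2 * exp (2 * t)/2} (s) -1/ (s - 2)^3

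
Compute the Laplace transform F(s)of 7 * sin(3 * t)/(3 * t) 7 * atan(3/s)/3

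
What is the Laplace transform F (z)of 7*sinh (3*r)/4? 21/ (4*(z^2 - 9))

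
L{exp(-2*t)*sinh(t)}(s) 1/((s + 2)^2-1)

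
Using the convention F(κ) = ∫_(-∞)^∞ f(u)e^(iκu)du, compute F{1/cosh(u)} pi/cosh(pi*κ/2)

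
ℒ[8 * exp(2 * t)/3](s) 8/(3 * (s - 2))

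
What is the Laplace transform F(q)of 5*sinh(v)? 5/(q^2 - 1)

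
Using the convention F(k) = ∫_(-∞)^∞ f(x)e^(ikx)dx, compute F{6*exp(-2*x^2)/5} 3*sqrt(2)*sqrt(pi)*exp(-k^2/8)/5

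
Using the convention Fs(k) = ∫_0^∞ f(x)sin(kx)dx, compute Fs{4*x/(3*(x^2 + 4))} 2*pi*exp(-2*k)/3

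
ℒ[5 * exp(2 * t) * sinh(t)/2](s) 5/(2 * ((s - 2)^2-1))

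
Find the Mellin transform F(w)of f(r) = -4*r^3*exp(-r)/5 -4*gamma(w + 3)/5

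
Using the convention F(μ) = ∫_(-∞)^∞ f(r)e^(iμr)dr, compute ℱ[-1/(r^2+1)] -pi*exp(-Abs(μ))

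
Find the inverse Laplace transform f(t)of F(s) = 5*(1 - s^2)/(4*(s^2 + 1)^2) -5*t*cos(t)/4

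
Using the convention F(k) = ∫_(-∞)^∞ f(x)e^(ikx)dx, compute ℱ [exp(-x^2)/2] sqrt(pi)*exp(-k^2/4)/2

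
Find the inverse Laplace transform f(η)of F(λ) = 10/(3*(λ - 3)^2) 10*η*exp(3*η)/3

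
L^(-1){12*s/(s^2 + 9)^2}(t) 2*t*sin(3*t)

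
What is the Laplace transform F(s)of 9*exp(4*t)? 9/(s - 4)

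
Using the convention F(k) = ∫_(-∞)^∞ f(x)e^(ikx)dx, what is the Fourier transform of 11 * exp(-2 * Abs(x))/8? 11/(2 * (k^2 + 4))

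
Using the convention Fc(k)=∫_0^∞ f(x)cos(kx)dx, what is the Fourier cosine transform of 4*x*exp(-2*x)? 4*(4 - k^2)/(k^2+4)^2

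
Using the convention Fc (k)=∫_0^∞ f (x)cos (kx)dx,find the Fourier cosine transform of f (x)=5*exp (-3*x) 15/ (k^2 + 9)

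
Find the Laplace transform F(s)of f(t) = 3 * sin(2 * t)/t 3 * atan(2/s)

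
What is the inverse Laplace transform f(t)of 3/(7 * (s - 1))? 3 * exp(t)/7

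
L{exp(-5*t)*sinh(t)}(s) 1/((s + 5)^2 - 1)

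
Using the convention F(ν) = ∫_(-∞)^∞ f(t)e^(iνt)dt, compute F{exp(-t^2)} sqrt(pi)*exp(-ν^2/4)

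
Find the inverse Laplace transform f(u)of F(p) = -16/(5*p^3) -8*u^2/5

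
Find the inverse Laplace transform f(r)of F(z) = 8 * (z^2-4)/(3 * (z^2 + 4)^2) 8 * r * cos(2 * r)/3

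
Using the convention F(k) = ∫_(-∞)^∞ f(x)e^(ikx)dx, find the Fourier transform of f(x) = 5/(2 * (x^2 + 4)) 5 * pi * exp(-2 * Abs(k))/4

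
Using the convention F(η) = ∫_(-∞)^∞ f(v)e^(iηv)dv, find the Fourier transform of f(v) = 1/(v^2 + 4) pi * exp(-2 * Abs(η))/2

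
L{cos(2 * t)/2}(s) s/(2 * (s^2 + 4))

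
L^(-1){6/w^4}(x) x^3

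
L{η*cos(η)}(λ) (λ^2 - 1)/(λ^2 + 1)^2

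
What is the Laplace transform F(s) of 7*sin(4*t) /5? 28/(5*(s^2 + 16) ) 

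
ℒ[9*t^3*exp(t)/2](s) 27/(s - 1)^4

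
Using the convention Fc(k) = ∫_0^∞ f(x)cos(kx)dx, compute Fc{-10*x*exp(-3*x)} 10*(k^2 - 9)/(k^2 + 9)^2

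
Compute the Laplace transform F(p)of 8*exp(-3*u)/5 8/(5*(p + 3))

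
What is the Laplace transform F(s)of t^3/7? 6/(7 * s^4)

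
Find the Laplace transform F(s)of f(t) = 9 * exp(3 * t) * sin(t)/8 9/(8 * ((s - 3)^2+1))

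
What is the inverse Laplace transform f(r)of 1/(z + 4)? exp(-4*r)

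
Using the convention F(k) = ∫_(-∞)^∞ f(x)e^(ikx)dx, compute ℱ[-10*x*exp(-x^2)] -5*I*sqrt(pi)*k*exp(-k^2/4)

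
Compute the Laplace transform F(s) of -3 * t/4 -3/(4 * s^2) 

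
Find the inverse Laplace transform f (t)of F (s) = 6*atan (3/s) 6*sin (3*t)/t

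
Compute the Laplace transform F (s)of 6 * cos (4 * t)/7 6 * s/ (7 * (s^2+16))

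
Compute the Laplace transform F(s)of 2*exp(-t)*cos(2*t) 2*(s + 1)/((s + 1)^2 + 4)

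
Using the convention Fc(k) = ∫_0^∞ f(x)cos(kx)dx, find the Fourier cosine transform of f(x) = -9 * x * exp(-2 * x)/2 9 * (k^2 - 4)/(2 * (k^2 + 4)^2)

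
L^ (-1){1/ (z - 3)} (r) exp (3 * r)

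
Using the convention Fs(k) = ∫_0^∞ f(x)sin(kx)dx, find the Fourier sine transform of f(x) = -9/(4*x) -9*pi/8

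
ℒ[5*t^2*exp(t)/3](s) 10/(3*(s - 1)^3)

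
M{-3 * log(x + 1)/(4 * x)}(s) 3 * pi * csc(pi * s)/(4 * (s - 1))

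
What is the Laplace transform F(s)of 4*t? 4/s^2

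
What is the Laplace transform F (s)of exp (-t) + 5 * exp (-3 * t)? 1/ (s + 1) + 5/ (s + 3)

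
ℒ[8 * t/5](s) 8/(5 * s^2)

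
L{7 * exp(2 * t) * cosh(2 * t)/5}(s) 7 * (s - 2)/(5 * s * (s - 4))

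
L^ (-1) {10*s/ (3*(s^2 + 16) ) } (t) 10*cos (4*t) /3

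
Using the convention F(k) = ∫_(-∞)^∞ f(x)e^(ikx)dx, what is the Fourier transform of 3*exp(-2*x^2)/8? 3*sqrt(2)*sqrt(pi)*exp(-k^2/8)/16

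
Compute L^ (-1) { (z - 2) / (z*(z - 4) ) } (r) exp (2*r)*cosh (2*r) 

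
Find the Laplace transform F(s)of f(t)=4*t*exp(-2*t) 4/(s+2)^2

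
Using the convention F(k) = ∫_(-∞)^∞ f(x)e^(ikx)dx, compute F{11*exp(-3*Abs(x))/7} 66/(7*(k^2 + 9))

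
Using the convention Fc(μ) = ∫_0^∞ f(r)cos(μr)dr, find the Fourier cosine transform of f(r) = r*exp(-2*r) (4 - μ^2)/(μ^2 + 4)^2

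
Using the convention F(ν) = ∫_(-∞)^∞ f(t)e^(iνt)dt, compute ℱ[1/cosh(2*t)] pi/(2*cosh(pi*ν/4))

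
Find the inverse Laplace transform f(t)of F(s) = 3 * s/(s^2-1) 3 * cosh(t)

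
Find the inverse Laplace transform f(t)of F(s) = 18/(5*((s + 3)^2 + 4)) 9*exp(-3*t)*sin(2*t)/5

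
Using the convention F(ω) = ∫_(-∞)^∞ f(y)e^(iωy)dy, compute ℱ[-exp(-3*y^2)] -sqrt(3)*sqrt(pi)*exp(-ω^2/12)/3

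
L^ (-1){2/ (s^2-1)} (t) 2 * sinh (t)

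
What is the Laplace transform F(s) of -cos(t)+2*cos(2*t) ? 2*s/(s^2+4) - s/(s^2+1) 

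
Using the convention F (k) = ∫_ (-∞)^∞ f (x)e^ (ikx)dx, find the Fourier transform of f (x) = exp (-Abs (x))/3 2/ (3 * (k^2 + 1))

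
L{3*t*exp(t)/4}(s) 3/(4*(s - 1)^2)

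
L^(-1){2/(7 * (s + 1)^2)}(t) 2 * t * exp(-t)/7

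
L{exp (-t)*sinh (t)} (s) 1/ (s*(s+2))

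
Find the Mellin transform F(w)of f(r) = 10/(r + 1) 10 * pi * csc(pi * w)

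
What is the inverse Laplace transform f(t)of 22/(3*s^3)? 11*t^2/3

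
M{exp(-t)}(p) gamma(p)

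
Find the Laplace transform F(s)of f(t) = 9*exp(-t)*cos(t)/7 9*(s + 1)/(7*((s + 1)^2 + 1))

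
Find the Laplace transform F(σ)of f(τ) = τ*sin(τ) 2*σ/(σ^2 + 1)^2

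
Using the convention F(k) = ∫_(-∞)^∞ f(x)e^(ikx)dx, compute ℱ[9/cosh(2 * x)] 9 * pi/(2 * cosh(pi * k/4))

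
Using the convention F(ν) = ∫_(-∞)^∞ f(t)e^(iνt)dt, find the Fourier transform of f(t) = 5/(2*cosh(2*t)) 5*pi/(4*cosh(pi*ν/4))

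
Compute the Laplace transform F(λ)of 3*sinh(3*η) 9/(λ^2 - 9)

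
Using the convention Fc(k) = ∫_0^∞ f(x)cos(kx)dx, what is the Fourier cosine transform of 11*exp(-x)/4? 11/(4*(k^2 + 1))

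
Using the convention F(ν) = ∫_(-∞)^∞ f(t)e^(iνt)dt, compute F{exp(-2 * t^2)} sqrt(2) * sqrt(pi) * exp(-ν^2/8)/2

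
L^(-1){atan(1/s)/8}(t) sin(t)/(8 * t)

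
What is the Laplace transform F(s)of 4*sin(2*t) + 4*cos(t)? 4*s/(s^2 + 1) + 8/(s^2 + 4)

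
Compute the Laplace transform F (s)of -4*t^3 -24/s^4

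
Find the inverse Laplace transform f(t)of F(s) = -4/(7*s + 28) -4*exp(-4*t)/7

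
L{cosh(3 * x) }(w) w/(w^2 - 9) 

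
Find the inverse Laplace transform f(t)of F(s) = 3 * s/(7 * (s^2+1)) 3 * cos(t)/7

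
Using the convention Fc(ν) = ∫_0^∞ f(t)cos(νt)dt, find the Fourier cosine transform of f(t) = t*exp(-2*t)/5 (4 - ν^2)/(5*(ν^2 + 4)^2)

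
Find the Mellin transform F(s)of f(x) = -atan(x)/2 pi * sec(pi * s/2)/(4 * s)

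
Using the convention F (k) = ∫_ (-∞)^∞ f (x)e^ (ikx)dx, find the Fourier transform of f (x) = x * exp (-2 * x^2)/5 sqrt (2) * I * sqrt (pi) * k * exp (-k^2/8)/40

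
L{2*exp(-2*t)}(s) 2/(s + 2)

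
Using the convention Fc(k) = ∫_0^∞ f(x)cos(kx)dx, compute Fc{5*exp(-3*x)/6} 5/(2*(k^2+9))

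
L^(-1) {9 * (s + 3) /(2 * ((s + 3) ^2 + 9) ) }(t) 9 * exp(-3 * t) * cos(3 * t) /2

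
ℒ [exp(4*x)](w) 1/(w - 4)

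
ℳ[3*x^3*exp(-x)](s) 3*gamma(s+3)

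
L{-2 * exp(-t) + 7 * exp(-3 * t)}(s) 7/(s + 3)-2/(s + 1)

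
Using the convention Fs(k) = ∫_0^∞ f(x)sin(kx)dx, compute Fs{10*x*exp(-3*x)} 60*k/(k^2 + 9)^2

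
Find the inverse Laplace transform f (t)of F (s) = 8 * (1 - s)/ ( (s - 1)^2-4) -8 * exp (t) * cosh (2 * t)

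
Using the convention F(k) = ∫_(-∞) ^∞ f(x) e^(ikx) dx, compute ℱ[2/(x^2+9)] 2*pi*exp(-3*Abs(k) ) /3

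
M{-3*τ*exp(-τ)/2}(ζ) -3*gamma(ζ + 1)/2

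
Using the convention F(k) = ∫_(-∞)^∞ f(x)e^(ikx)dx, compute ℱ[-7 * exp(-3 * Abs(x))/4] -21/(2 * k^2 + 18)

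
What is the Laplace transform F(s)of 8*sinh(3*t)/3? 8/(s^2 - 9)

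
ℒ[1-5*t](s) 1/s - 5/s^2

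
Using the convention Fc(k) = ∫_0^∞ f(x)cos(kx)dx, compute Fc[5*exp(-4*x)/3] 20/(3*(k^2 + 16))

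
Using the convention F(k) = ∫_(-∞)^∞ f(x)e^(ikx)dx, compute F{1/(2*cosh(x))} pi/(2*cosh(pi*k/2))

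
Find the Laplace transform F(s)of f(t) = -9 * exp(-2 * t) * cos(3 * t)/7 9 * (-s - 2)/(7 * ((s + 2)^2 + 9))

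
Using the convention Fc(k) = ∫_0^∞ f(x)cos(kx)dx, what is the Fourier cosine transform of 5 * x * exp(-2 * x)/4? 5 * (4 - k^2)/(4 * (k^2 + 4)^2)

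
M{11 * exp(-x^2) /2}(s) 11 * gamma(s/2) /4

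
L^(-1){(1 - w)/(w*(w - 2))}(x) -exp(x)*cosh(x)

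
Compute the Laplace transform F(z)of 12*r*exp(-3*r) 12/(z+3)^2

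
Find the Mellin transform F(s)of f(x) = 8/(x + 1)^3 4 * pi * (s - 2) * (s - 1)/sin(pi * s)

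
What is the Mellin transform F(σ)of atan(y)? -pi*sec(pi*σ/2)/(2*σ)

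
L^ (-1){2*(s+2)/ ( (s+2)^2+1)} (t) 2*exp (-2*t)*cos (t)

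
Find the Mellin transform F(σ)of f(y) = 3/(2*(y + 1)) 3*pi*csc(pi*σ)/2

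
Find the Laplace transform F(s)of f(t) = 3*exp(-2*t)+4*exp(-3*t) 4/(s+3)+3/(s+2)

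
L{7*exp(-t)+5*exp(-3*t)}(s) 7/(s+1)+5/(s+3)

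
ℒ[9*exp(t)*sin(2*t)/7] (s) 18/(7*((s - 1)^2 + 4))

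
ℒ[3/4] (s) 3/(4*s)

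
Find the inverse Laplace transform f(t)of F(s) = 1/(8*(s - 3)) exp(3*t)/8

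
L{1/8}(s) 1/(8*s) 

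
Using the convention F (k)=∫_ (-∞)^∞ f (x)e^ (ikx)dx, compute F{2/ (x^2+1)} 2 * pi * exp (-Abs (k))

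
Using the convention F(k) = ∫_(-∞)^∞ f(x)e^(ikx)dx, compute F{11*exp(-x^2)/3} 11*sqrt(pi)*exp(-k^2/4)/3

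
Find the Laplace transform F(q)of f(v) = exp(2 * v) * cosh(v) (q - 2)/((q - 2)^2-1)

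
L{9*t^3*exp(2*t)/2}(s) 27/(s - 2)^4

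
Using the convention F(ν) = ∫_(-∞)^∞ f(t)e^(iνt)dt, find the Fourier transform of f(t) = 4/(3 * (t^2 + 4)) 2 * pi * exp(-2 * Abs(ν))/3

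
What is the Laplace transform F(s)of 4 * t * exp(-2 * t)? 4/(s + 2)^2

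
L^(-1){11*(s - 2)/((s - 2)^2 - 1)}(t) 11*exp(2*t)*cosh(t)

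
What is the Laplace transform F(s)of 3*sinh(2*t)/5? 6/(5*(s^2 - 4))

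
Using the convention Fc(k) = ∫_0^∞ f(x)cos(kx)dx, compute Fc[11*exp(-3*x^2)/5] 11*sqrt(3)*sqrt(pi)*exp(-k^2/12)/30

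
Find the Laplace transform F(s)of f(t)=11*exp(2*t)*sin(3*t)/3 11/((s - 2)^2 + 9)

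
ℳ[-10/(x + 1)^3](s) -5 * pi * (s - 2) * (s - 1)/sin(pi * s)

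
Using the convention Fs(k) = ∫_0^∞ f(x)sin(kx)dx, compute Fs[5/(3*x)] 5*pi/6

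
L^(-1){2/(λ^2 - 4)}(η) sinh(2 * η)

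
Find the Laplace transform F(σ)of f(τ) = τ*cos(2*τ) (σ^2-4)/(σ^2 + 4)^2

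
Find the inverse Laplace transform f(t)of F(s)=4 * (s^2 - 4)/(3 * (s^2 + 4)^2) 4 * t * cos(2 * t)/3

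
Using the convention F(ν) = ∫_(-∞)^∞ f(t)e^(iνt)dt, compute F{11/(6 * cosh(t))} 11 * pi/(6 * cosh(pi * ν/2))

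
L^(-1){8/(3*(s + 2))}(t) 8*exp(-2*t)/3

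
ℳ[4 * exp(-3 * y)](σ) 4 * gamma(σ)/3^σ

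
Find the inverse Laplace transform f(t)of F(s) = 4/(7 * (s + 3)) 4 * exp(-3 * t)/7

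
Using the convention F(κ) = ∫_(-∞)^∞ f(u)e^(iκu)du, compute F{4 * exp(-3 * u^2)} 4 * sqrt(3) * sqrt(pi) * exp(-κ^2/12)/3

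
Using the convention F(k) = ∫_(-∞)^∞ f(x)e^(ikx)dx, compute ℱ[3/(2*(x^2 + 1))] 3*pi*exp(-Abs(k))/2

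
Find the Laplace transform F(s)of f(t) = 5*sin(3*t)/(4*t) 5*atan(3/s)/4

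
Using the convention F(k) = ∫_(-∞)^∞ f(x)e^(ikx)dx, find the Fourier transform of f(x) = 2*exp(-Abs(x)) 4/(k^2 + 1)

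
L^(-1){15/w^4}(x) 5*x^3/2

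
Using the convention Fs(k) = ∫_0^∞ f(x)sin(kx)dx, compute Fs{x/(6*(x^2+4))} pi*exp(-2*k)/12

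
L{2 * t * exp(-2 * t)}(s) 2/(s + 2)^2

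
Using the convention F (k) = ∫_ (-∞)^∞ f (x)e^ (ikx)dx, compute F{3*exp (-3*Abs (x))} 18/ (k^2 + 9)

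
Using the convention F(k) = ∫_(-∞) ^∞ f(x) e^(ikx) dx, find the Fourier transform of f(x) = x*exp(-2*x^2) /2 sqrt(2)*I*sqrt(pi)*k*exp(-k^2/8) /16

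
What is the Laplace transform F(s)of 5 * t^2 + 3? 3/s + 10/s^3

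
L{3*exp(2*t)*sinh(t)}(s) 3/((s - 2)^2 - 1)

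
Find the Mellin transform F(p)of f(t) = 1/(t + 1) pi*csc(pi*p)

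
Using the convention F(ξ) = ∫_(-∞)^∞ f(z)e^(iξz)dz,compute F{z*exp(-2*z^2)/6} sqrt(2)*I*sqrt(pi)*ξ*exp(-ξ^2/8)/48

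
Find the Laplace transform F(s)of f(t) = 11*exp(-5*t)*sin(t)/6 11/(6*((s + 5)^2 + 1))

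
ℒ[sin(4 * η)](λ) 4/(λ^2 + 16)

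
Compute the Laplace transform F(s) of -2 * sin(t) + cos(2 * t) s/(s^2 + 4) - 2/(s^2 + 1) 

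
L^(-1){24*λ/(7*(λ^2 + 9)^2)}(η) 4*η*sin(3*η)/7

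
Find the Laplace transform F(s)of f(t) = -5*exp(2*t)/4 -5/(4*s - 8)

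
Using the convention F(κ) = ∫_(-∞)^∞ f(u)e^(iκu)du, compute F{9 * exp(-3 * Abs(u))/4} 27/(2 * (κ^2 + 9))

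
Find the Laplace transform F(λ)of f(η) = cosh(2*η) λ/(λ^2 - 4)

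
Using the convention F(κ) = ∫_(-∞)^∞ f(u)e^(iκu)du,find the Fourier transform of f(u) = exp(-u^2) sqrt(pi)*exp(-κ^2/4)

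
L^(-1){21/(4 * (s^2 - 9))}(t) 7 * sinh(3 * t)/4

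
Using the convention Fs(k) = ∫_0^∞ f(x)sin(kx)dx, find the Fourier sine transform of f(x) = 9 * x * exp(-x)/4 9 * k/(2 * (k^2 + 1)^2)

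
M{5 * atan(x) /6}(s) -5 * pi * sec(pi * s/2) /(12 * s) 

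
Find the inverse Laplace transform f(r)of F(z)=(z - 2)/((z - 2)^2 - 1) exp(2*r)*cosh(r)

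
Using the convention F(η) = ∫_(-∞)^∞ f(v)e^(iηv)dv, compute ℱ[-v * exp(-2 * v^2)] -sqrt(2) * I * sqrt(pi) * η * exp(-η^2/8)/8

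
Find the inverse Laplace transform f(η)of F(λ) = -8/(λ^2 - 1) -8*sinh(η)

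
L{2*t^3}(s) 12/s^4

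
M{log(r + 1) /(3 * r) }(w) -pi * csc(pi * w) /(3 * w - 3) 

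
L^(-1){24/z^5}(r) r^4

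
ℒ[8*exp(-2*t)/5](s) 8/(5*(s + 2))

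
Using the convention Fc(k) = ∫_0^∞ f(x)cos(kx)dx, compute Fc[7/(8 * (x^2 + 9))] 7 * pi * exp(-3 * k)/48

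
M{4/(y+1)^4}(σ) 2 * gamma(σ) * gamma(4 - σ)/3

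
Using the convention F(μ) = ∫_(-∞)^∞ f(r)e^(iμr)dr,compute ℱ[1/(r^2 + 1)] pi*exp(-Abs(μ))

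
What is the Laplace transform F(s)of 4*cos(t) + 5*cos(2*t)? 5*s/(s^2 + 4) + 4*s/(s^2 + 1)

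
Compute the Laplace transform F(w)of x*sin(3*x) 6*w/(w^2 + 9)^2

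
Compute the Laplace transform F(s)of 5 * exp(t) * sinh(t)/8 5/(8 * s * (s - 2))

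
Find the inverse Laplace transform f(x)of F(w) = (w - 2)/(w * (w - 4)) exp(2 * x) * cosh(2 * x)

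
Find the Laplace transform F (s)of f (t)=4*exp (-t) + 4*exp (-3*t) 4/ (s + 3) + 4/ (s + 1)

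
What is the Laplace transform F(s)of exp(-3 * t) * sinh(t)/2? 1/(2 * ((s + 3)^2 - 1))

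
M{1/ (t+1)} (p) pi*csc (pi*p)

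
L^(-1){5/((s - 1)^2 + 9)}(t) 5 * exp(t) * sin(3 * t)/3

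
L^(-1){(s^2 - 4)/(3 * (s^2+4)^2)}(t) t * cos(2 * t)/3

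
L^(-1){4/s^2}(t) 4*t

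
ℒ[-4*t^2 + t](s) s^(-2) - 8/s^3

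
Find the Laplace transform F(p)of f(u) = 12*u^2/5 24/(5*p^3)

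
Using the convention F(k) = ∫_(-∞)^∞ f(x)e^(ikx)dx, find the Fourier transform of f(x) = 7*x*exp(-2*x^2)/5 7*sqrt(2)*I*sqrt(pi)*k*exp(-k^2/8)/40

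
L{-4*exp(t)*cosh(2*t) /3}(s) 4*(1 - s) /(3*((s - 1) ^2 - 4) ) 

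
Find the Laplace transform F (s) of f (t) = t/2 1/ (2*s^2) 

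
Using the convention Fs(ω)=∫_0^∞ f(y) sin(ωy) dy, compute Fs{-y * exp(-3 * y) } -6 * ω/(ω^2 + 9) ^2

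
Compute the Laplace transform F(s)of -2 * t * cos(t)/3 2 * (1 - s^2)/(3 * (s^2+1)^2)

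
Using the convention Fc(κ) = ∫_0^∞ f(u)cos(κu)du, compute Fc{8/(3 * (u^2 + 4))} 2 * pi * exp(-2 * κ)/3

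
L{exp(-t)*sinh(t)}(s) 1/(s*(s + 2))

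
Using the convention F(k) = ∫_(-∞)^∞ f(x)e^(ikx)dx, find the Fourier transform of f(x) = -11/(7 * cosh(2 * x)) -11 * pi/(14 * cosh(pi * k/4))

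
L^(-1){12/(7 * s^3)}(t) 6 * t^2/7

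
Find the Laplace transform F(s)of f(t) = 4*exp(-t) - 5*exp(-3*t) 4/(s + 1) - 5/(s + 3)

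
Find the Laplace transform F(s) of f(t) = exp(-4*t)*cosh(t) (s + 4) /((s + 4) ^2 - 1) 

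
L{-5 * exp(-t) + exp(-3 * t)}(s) 1/(s + 3) - 5/(s + 1)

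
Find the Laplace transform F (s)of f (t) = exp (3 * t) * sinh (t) 1/ ( (s - 3)^2-1)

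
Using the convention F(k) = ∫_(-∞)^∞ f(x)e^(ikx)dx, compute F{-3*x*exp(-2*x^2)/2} -3*sqrt(2)*I*sqrt(pi)*k*exp(-k^2/8)/16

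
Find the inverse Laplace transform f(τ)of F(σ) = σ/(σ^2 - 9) cosh(3 * τ)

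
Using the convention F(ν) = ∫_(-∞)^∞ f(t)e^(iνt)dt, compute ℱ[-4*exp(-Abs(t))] -8/(ν^2 + 1)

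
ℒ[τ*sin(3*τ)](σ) 6*σ/(σ^2 + 9)^2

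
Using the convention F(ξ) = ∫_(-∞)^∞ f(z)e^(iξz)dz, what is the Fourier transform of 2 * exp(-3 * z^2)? 2 * sqrt(3) * sqrt(pi) * exp(-ξ^2/12)/3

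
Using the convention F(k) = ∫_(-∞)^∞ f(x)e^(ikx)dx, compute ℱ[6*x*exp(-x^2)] 3*I*sqrt(pi)*k*exp(-k^2/4)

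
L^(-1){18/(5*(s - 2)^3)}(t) 9*t^2*exp(2*t)/5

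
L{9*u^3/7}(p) 54/(7*p^4)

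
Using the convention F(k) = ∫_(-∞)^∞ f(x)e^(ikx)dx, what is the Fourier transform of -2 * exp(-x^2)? -2 * sqrt(pi) * exp(-k^2/4)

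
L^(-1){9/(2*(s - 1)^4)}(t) 3*t^3*exp(t)/4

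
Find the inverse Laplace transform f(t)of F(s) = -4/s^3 -2 * t^2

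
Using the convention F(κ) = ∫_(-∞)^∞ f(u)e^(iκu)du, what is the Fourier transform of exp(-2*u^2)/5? sqrt(2)*sqrt(pi)*exp(-κ^2/8)/10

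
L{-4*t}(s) -4/s^2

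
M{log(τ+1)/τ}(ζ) -pi * csc(pi * ζ)/(ζ - 1)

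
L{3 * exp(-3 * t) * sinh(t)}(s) 3/((s + 3)^2 - 1)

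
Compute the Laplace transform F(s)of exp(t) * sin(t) 1/((s - 1)^2 + 1)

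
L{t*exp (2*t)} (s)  (s - 2)^ (-2)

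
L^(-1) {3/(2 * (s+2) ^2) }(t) 3 * t * exp(-2 * t) /2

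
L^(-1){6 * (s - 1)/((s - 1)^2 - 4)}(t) 6 * exp(t) * cosh(2 * t)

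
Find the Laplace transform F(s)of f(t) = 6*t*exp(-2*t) 6/(s + 2)^2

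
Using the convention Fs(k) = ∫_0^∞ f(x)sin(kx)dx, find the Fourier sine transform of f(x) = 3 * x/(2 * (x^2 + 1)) 3 * pi * exp(-k)/4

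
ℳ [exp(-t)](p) gamma(p)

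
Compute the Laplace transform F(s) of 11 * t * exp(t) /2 11/(2 * (s - 1) ^2) 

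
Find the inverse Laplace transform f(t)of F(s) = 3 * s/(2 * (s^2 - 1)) 3 * cosh(t)/2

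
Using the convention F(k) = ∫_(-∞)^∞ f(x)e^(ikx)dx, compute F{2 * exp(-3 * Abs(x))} 12/(k^2 + 9)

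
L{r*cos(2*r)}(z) (z^2 - 4)/(z^2 + 4)^2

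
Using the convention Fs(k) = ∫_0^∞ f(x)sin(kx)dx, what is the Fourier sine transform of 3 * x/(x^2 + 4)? 3 * pi * exp(-2 * k)/2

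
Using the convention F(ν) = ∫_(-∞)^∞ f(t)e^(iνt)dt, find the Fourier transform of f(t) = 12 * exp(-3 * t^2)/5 4 * sqrt(3) * sqrt(pi) * exp(-ν^2/12)/5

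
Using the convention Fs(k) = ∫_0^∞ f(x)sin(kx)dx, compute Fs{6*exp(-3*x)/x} 6*atan(k/3)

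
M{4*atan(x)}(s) -2*pi*sec(pi*s/2)/s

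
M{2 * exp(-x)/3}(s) 2 * gamma(s)/3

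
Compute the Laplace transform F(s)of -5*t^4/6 -20/s^5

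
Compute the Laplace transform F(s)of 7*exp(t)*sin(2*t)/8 7/(4*((s - 1)^2 + 4))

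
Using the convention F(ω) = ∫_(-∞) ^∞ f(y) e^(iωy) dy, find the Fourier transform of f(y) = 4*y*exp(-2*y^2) sqrt(2)*I*sqrt(pi)*ω*exp(-ω^2/8) /2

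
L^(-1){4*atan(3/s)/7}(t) 4*sin(3*t)/(7*t)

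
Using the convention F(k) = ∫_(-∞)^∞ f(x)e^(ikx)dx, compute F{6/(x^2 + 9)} 2 * pi * exp(-3 * Abs(k))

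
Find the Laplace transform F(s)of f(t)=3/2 3/(2*s)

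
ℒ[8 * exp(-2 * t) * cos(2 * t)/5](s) 8 * (s+2)/(5 * ((s+2)^2+4))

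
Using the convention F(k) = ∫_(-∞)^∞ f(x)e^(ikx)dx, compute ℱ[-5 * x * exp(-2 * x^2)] -5 * sqrt(2) * I * sqrt(pi) * k * exp(-k^2/8)/8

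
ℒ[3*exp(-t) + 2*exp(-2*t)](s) 3/(s + 1) + 2/(s + 2)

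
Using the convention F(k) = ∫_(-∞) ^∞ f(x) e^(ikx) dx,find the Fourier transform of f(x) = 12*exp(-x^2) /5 12*sqrt(pi)*exp(-k^2/4) /5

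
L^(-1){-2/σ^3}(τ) -τ^2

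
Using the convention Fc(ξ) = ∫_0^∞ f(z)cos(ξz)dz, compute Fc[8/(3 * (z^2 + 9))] 4 * pi * exp(-3 * ξ)/9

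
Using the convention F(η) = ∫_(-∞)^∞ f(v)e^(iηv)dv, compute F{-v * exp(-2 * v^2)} -sqrt(2) * I * sqrt(pi) * η * exp(-η^2/8)/8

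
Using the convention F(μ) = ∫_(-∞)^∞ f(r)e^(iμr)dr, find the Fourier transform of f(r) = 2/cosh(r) 2*pi/cosh(pi*μ/2)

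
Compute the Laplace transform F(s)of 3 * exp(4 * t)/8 3/(8 * (s - 4))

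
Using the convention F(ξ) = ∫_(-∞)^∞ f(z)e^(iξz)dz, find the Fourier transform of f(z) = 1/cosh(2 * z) pi/(2 * cosh(pi * ξ/4))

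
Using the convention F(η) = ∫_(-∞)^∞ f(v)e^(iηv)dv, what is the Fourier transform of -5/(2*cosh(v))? -5*pi/(2*cosh(pi*η/2))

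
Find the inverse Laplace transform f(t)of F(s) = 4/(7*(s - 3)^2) 4*t*exp(3*t)/7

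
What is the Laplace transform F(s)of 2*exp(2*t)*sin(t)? 2/((s - 2)^2 + 1)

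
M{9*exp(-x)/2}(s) 9*gamma(s)/2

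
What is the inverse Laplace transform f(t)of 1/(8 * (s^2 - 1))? sinh(t)/8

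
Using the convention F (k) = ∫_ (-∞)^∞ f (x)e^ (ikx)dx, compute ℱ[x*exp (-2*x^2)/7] sqrt (2)*I*sqrt (pi)*k*exp (-k^2/8)/56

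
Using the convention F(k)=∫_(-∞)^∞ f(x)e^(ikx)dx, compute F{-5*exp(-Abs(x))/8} -5/(4*k^2 + 4)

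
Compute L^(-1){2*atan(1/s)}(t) 2*sin(t)/t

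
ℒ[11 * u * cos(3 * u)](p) 11 * (p^2 - 9)/(p^2+9)^2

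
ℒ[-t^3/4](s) -3/(2*s^4)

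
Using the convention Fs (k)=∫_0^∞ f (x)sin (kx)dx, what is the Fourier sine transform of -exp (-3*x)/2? -k/ (2*k^2 + 18)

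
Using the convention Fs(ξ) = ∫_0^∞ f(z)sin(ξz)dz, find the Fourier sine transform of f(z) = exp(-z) ξ/(ξ^2 + 1)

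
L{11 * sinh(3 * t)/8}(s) 33/(8 * (s^2 - 9))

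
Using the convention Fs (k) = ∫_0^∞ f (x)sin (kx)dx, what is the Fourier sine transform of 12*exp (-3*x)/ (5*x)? 12*atan (k/3)/5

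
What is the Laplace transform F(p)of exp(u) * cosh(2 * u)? (p - 1)/((p - 1)^2 - 4)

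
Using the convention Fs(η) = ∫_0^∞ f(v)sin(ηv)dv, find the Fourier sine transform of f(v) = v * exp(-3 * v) 6 * η/(η^2 + 9)^2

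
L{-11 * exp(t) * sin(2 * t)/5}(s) -22/(5 * (s - 1)^2 + 20)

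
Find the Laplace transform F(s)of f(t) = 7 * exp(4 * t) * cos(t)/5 7 * (s - 4)/(5 * ((s - 4)^2 + 1))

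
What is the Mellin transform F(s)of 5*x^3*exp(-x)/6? 5*gamma(s + 3)/6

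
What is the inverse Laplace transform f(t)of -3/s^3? -3*t^2/2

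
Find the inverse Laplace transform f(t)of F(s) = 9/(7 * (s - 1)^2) 9 * t * exp(t)/7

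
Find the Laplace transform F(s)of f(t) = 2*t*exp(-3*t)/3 2/(3*(s + 3)^2)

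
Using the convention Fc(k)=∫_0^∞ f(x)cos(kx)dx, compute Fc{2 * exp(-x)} 2/(k^2+1)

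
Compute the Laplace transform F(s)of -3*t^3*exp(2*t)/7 -18/(7*(s - 2)^4)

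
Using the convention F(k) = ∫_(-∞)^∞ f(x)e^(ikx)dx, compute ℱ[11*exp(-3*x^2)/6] 11*sqrt(3)*sqrt(pi)*exp(-k^2/12)/18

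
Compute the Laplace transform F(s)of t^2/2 s^(-3)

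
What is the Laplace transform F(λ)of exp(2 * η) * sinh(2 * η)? 2/(λ * (λ - 4))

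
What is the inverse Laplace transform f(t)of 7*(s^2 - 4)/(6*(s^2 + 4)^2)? 7*t*cos(2*t)/6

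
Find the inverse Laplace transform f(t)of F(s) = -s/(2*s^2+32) -cos(4*t)/2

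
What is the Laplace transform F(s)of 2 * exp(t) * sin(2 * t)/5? 4/(5 * ((s - 1)^2 + 4))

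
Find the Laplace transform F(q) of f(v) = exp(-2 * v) 1/(q + 2) 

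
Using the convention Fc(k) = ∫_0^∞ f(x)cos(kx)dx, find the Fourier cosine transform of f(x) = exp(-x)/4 1/(4 * (k^2 + 1))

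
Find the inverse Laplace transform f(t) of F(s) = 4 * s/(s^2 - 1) 4 * cosh(t) 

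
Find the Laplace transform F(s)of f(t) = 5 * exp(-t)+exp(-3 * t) 1/(s+3)+5/(s+1)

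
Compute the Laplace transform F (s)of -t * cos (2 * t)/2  (4 - s^2)/ (2 * (s^2+4)^2)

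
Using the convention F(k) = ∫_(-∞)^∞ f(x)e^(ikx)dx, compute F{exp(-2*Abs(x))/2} 2/(k^2 + 4)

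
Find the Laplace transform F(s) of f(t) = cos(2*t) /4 s/(4*(s^2 + 4) ) 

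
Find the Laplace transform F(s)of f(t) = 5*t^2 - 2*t 10/s^3 - 2/s^2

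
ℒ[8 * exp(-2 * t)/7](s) 8/(7 * (s + 2))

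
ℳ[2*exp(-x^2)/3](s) gamma(s/2)/3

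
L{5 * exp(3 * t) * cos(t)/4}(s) 5 * (s - 3)/(4 * ((s - 3)^2 + 1))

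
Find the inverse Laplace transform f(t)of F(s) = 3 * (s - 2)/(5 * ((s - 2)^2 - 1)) 3 * exp(2 * t) * cosh(t)/5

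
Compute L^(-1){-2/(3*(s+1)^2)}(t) -2*t*exp(-t)/3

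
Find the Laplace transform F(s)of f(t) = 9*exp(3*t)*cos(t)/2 9*(s - 3)/(2*((s - 3)^2 + 1))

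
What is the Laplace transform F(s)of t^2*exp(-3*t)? 2/(s + 3)^3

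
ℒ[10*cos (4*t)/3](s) 10*s/ (3*(s^2 + 16))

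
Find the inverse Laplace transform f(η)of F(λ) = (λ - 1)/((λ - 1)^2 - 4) exp(η) * cosh(2 * η)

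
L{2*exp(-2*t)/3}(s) 2/(3*(s + 2))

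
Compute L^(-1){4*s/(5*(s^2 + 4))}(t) 4*cos(2*t)/5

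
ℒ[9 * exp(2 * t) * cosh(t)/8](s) 9 * (s - 2)/(8 * ((s - 2)^2-1))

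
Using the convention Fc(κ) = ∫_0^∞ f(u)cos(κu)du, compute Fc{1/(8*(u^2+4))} pi*exp(-2*κ)/32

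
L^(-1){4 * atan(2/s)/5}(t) 4 * sin(2 * t)/(5 * t)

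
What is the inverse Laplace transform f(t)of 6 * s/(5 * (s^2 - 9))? 6 * cosh(3 * t)/5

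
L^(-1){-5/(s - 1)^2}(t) -5 * t * exp(t)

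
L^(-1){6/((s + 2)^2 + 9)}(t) 2*exp(-2*t)*sin(3*t)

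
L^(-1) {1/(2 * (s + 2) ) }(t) exp(-2 * t) /2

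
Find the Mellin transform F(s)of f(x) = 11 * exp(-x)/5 11 * gamma(s)/5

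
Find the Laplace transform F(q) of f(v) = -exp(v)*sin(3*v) -3/((q - 1) ^2 + 9) 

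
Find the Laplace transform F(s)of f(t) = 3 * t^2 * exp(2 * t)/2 3/(s - 2)^3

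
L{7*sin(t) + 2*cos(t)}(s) 7/(s^2 + 1) + 2*s/(s^2 + 1)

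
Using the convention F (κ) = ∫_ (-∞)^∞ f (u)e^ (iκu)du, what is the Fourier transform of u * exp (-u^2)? I * sqrt (pi) * κ * exp (-κ^2/4)/2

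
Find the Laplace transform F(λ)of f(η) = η λ^(-2)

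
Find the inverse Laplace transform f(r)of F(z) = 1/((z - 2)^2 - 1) exp(2*r)*sinh(r)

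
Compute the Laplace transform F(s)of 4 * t 4/s^2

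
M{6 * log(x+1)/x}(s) -6 * pi * csc(pi * s)/(s - 1)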